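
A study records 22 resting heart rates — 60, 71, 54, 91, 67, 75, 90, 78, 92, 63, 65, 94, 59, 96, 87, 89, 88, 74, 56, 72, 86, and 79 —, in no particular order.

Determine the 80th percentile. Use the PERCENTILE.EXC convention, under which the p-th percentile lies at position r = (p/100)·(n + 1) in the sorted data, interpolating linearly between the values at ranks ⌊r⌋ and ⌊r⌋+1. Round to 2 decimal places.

90.40

Sorted: 54, 56, 59, 60, 63, 65, 67, 71, 72, 74, 75, 78, 79, 86, 87, 88, 89, 90, 91, 92, 94, 96.
n = 22.
r = (80/100)·(22 + 1) = 18.4.
Rank 18 is 90 and rank 19 is 91.
Interpolate: 90 + 0.4·(91 − 90) = 90 + 0.4·1 = 90.4.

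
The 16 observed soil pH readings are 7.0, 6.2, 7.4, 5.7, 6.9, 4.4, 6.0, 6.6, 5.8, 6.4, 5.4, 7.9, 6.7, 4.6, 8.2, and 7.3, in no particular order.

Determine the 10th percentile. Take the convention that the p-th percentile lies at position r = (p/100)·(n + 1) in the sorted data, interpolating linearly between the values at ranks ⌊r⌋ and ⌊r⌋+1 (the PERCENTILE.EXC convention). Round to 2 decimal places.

4.54

Sorted: 4.4, 4.6, 5.4, 5.7, 5.8, 6.0, 6.2, 6.4, 6.6, 6.7, 6.9, 7.0, 7.3, 7.4, 7.9, 8.2.
n = 16.
r = (10/100)·(16 + 1) = 1.7.
Rank 1 is 4.4 and rank 2 is 4.6.
Interpolate: 4.4 + 0.7·(4.6 − 4.4) = 4.4 + 0.7·0.2 = 4.54.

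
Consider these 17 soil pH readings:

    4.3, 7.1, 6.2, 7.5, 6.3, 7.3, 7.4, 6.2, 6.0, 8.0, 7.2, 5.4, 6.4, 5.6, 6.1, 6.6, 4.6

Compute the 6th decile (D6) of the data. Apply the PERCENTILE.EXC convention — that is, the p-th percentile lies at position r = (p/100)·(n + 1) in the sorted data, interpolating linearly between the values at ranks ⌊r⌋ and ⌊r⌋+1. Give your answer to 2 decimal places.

6.56

Sorted: 4.3, 4.6, 5.4, 5.6, 6.0, 6.1, 6.2, 6.2, 6.3, 6.4, 6.6, 7.1, 7.2, 7.3, 7.4, 7.5, 8.0.
n = 17.
r = (60/100)·(17 + 1) = 10.8.
Rank 10 is 6.4 and rank 11 is 6.6.
Interpolate: 6.4 + 0.8·(6.6 − 6.4) = 6.4 + 0.8·0.2 = 6.56.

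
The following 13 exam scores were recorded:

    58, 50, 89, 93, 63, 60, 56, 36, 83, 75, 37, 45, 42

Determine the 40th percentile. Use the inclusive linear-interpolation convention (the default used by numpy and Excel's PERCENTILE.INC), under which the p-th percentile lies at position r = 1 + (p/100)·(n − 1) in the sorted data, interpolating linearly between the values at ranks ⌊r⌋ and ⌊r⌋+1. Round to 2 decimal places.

54.80

Sorted: 36, 37, 42, 45, 50, 56, 58, 60, 63, 75, 83, 89, 93.
n = 13.
r = 1 + (40/100)·(13 − 1) = 1 + 4.8 = 5.8.
Rank 5 is 50 and rank 6 is 56.
Interpolate: 50 + 0.8·(56 − 50) = 50 + 0.8·6 = 54.8.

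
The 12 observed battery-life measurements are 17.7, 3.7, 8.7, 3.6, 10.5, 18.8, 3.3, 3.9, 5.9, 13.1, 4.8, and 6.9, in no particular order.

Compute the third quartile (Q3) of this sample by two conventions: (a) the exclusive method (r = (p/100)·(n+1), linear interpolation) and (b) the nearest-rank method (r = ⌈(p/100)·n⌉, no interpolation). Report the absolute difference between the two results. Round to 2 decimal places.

Sorted: 3.3, 3.6, 3.7, 3.9, 4.8, 5.9, 6.9, 8.7, 10.5, 13.1, 17.7, 18.8.
n = 12.
(a) r = 9.75; between ranks 9 (10.5) and 10 (13.1): 12.45.
(b) the nearest-rank method: rank 9 → 10.5.
|12.45 − 10.5| = 1.95.

1.95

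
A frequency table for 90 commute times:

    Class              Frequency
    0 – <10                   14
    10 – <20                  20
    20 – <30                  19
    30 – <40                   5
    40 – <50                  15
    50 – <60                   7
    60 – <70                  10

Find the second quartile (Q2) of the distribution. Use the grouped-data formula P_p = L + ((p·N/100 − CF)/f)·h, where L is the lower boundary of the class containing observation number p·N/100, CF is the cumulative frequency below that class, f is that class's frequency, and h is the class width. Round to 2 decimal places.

25.79

N = 90; target position k = 50/100 · 90 = 45.
Cumulative frequencies: 14, 34, 53, 58, 73, 80, 90.
Observation 45 falls in the class 20 – <30.
L = 20, CF = 34, f = 19, h = 10.
P50 = 20 + ((45 − 34)/19)·10 = 20 + 5.78947 = 25.7895.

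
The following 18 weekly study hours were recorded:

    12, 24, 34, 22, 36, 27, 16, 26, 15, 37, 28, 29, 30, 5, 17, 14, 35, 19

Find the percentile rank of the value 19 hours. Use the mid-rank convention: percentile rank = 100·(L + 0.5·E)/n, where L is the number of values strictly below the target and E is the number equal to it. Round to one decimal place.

Sorted: 5, 12, 14, 15, 16, 17, 19, 22, 24, 26, 27, 28, 29, 30, 34, 35, 36, 37.
Count below 19: L = 6; count equal: E = 1; n = 18.
Percentile rank = 100·(6 + 0.5·1)/18 = 100·6.5/18 = 36.11.

36.1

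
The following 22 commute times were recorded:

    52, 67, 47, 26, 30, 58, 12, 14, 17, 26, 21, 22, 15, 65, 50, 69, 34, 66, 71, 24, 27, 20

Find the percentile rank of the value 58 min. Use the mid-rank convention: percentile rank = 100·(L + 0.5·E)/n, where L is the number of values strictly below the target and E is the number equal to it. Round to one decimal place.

Sorted: 12, 14, 15, 17, 20, 21, 22, 24, 26, 26, 27, 30, 34, 47, 50, 52, 58, 65, 66, 67, 69, 71.
Count below 58: L = 16; count equal: E = 1; n = 22.
Percentile rank = 100·(16 + 0.5·1)/22 = 100·16.5/22 = 75.

75.0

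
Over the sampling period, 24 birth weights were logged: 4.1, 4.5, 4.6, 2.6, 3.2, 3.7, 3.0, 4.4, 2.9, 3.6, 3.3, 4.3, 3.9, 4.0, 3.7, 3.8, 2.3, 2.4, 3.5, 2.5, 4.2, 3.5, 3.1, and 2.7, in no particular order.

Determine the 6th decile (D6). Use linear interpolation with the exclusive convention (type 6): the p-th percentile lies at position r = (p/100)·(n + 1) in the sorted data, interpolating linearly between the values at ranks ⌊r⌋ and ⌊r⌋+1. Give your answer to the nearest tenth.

Sorted: 2.3, 2.4, 2.5, 2.6, 2.7, 2.9, 3.0, 3.1, 3.2, 3.3, 3.5, 3.5, 3.6, 3.7, 3.7, 3.8, 3.9, 4.0, 4.1, 4.2, 4.3, 4.4, 4.5, 4.6.
n = 24.
r = (60/100)·(24 + 1) = 15.
r is an integer, so P60 is the value at rank 15: 3.7.

3.7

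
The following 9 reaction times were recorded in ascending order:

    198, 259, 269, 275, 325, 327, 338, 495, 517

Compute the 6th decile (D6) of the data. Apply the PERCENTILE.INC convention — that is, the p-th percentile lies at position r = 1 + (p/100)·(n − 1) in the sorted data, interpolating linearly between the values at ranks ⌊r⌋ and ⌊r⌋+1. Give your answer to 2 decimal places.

326.60

n = 9.
r = 1 + (60/100)·(9 − 1) = 1 + 4.8 = 5.8.
Rank 5 is 325 and rank 6 is 327.
Interpolate: 325 + 0.8·(327 − 325) = 325 + 0.8·2 = 326.6.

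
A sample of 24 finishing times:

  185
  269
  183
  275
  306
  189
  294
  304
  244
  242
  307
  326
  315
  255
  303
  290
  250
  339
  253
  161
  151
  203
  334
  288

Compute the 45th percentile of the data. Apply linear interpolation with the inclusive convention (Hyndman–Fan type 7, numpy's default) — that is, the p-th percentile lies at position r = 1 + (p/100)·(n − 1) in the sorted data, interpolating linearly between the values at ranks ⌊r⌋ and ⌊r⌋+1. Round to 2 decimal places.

Sorted: 151, 161, 183, 185, 189, 203, 242, 244, 250, 253, 255, 269, 275, 288, 290, 294, 303, 304, 306, 307, 315, 326, 334, 339.
n = 24.
r = 1 + (45/100)·(24 − 1) = 1 + 10.35 = 11.35.
Rank 11 is 255 and rank 12 is 269.
Interpolate: 255 + 0.35·(269 − 255) = 255 + 0.35·14 = 259.9.

259.90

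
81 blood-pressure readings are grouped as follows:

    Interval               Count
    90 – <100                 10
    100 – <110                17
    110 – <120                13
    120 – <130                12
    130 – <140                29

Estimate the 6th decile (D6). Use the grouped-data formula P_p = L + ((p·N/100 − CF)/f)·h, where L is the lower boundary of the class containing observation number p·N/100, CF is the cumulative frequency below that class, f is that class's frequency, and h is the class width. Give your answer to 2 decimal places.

127.17

N = 81; target position k = 60/100 · 81 = 48.6.
Cumulative frequencies: 10, 27, 40, 52, 81.
Observation 48.6 falls in the class 120 – <130.
L = 120, CF = 40, f = 12, h = 10.
P60 = 120 + ((48.6 − 40)/12)·10 = 120 + 7.16667 = 127.167.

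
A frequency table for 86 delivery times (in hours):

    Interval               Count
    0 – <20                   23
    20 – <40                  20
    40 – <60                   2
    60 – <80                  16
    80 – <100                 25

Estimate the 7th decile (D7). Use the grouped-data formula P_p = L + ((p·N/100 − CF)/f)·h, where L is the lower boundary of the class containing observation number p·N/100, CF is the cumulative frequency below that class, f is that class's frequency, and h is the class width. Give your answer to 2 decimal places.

79.00

N = 86; target position k = 70/100 · 86 = 60.2.
Cumulative frequencies: 23, 43, 45, 61, 86.
Observation 60.2 falls in the class 60 – <80.
L = 60, CF = 45, f = 16, h = 20.
P70 = 60 + ((60.2 − 45)/16)·20 = 60 + 19 = 79.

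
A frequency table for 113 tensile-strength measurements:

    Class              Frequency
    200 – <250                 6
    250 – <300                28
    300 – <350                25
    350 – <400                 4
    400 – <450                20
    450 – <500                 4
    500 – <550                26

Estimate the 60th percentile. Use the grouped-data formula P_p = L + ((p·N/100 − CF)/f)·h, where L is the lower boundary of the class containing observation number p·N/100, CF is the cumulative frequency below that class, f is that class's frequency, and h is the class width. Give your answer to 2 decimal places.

N = 113; target position k = 60/100 · 113 = 67.8.
Cumulative frequencies: 6, 34, 59, 63, 83, 87, 113.
Observation 67.8 falls in the class 400 – <450.
L = 400, CF = 63, f = 20, h = 50.
P60 = 400 + ((67.8 − 63)/20)·50 = 400 + 12 = 412.

412.00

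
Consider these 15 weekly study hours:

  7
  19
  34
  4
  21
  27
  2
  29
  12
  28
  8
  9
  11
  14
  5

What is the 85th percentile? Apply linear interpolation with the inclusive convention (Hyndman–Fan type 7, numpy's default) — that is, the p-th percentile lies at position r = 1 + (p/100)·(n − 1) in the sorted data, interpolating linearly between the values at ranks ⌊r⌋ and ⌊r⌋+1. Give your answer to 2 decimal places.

Sorted: 2, 4, 5, 7, 8, 9, 11, 12, 14, 19, 21, 27, 28, 29, 34.
n = 15.
r = 1 + (85/100)·(15 − 1) = 1 + 11.9 = 12.9.
Rank 12 is 27 and rank 13 is 28.
Interpolate: 27 + 0.9·(28 − 27) = 27 + 0.9·1 = 27.9.

27.90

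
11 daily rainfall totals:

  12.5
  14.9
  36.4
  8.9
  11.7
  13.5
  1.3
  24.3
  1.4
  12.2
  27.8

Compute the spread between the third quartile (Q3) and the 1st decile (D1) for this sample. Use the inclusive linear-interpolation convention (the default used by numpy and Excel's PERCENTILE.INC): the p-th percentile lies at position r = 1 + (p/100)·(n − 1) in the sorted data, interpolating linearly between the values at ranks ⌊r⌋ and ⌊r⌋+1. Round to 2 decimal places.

18.20

Sorted: 1.3, 1.4, 8.9, 11.7, 12.2, 12.5, 13.5, 14.9, 24.3, 27.8, 36.4.
n = 11.
P10: r = 2 (integer) → 1.4.
P75: r = 8.5; ranks 8–9 are 14.9, 24.3; interpolating gives 19.6.
Difference: 19.6 − 1.4 = 18.2.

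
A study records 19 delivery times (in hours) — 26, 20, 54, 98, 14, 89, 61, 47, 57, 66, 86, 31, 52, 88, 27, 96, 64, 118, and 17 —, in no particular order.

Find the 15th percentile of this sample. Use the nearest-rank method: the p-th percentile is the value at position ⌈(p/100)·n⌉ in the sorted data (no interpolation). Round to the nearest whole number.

20

Sorted: 14, 17, 20, 26, 27, 31, 47, 52, 54, 57, 61, 64, 66, 86, 88, 89, 96, 98, 118.
n = 19.
Position = ⌈15/100 · 19⌉ = ⌈2.85⌉ = 3.
The value at rank 3 is 20.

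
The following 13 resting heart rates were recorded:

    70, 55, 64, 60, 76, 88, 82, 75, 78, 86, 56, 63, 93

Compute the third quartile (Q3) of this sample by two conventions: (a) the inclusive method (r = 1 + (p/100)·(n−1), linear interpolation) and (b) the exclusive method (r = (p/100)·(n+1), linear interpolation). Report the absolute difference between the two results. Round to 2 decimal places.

2.00

Sorted: 55, 56, 60, 63, 64, 70, 75, 76, 78, 82, 86, 88, 93.
n = 13.
(a) r = 10 → value at rank 10 = 82.
(b) r = 10.5; between ranks 10 (82) and 11 (86): 84.
|82 − 84| = 2.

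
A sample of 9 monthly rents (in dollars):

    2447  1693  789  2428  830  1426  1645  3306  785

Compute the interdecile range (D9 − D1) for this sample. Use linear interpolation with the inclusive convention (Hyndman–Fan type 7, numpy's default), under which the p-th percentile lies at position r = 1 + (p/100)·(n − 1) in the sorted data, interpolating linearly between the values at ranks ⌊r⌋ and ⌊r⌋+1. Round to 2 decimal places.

Sorted: 785, 789, 830, 1426, 1645, 1693, 2428, 2447, 3306.
n = 9.
P10: r = 1.8; ranks 1–2 are 785, 789; interpolating gives 788.2.
P90: r = 8.2; ranks 8–9 are 2447, 3306; interpolating gives 2618.8.
Difference: 2618.8 − 788.2 = 1830.6.

1830.60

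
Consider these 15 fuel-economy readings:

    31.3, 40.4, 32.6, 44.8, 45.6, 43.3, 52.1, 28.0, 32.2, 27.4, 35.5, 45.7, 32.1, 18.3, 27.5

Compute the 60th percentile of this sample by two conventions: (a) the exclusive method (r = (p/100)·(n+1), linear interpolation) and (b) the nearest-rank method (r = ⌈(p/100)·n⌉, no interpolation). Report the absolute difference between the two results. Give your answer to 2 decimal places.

2.94

Sorted: 18.3, 27.4, 27.5, 28.0, 31.3, 32.1, 32.2, 32.6, 35.5, 40.4, 43.3, 44.8, 45.6, 45.7, 52.1.
n = 15.
(a) r = 9.6; between ranks 9 (35.5) and 10 (40.4): 38.44.
(b) the nearest-rank method: rank 9 → 35.5.
|38.44 − 35.5| = 2.94.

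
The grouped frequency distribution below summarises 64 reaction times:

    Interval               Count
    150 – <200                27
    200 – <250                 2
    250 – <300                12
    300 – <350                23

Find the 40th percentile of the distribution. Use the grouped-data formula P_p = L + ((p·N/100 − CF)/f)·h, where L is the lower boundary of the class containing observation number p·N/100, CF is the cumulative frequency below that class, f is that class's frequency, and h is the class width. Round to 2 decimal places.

197.41

N = 64; target position k = 40/100 · 64 = 25.6.
Cumulative frequencies: 27, 29, 41, 64.
Observation 25.6 falls in the class 150 – <200.
L = 150, CF = 0, f = 27, h = 50.
P40 = 150 + ((25.6 − 0)/27)·50 = 150 + 47.4074 = 197.407.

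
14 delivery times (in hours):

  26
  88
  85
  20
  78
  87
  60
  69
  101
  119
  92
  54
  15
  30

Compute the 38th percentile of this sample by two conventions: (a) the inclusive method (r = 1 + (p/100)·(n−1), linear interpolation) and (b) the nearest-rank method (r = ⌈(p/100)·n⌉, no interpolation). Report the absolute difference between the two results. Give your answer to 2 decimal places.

Sorted: 15, 20, 26, 30, 54, 60, 69, 78, 85, 87, 88, 92, 101, 119.
n = 14.
(a) r = 5.94; between ranks 5 (54) and 6 (60): 59.64.
(b) the nearest-rank method: rank 6 → 60.
|59.64 − 60| = 0.36.

0.36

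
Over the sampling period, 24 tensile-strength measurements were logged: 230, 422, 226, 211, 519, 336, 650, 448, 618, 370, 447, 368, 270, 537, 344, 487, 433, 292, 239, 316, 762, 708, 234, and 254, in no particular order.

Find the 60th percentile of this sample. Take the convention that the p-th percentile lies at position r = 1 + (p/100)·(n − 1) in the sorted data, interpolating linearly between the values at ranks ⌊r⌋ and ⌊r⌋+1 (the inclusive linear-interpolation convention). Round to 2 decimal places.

Sorted: 211, 226, 230, 234, 239, 254, 270, 292, 316, 336, 344, 368, 370, 422, 433, 447, 448, 487, 519, 537, 618, 650, 708, 762.
n = 24.
r = 1 + (60/100)·(24 − 1) = 1 + 13.8 = 14.8.
Rank 14 is 422 and rank 15 is 433.
Interpolate: 422 + 0.8·(433 − 422) = 422 + 0.8·11 = 430.8.

430.80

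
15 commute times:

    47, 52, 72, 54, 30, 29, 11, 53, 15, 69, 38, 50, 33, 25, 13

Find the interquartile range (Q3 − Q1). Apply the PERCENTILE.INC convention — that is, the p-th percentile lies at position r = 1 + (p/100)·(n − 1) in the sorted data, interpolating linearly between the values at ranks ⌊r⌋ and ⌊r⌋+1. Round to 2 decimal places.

25.50

Sorted: 11, 13, 15, 25, 29, 30, 33, 38, 47, 50, 52, 53, 54, 69, 72.
n = 15.
P25: r = 4.5; ranks 4–5 are 25, 29; interpolating gives 27.
P75: r = 11.5; ranks 11–12 are 52, 53; interpolating gives 52.5.
Difference: 52.5 − 27 = 25.5.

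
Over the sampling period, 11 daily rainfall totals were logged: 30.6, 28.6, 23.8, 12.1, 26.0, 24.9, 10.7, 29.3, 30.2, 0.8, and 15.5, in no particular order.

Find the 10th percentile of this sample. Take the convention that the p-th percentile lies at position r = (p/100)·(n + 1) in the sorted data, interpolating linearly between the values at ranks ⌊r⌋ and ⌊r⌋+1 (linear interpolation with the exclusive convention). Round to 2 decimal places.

2.78

Sorted: 0.8, 10.7, 12.1, 15.5, 23.8, 24.9, 26.0, 28.6, 29.3, 30.2, 30.6.
n = 11.
r = (10/100)·(11 + 1) = 1.2.
Rank 1 is 0.8 and rank 2 is 10.7.
Interpolate: 0.8 + 0.2·(10.7 − 0.8) = 0.8 + 0.2·9.9 = 2.78.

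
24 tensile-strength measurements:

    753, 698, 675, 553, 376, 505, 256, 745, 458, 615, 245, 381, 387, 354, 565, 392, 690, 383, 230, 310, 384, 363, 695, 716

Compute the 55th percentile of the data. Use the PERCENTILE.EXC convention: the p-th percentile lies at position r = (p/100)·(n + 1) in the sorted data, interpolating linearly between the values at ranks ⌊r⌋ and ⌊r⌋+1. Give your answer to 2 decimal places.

493.25

Sorted: 230, 245, 256, 310, 354, 363, 376, 381, 383, 384, 387, 392, 458, 505, 553, 565, 615, 675, 690, 695, 698, 716, 745, 753.
n = 24.
r = (55/100)·(24 + 1) = 13.75.
Rank 13 is 458 and rank 14 is 505.
Interpolate: 458 + 0.75·(505 − 458) = 458 + 0.75·47 = 493.25.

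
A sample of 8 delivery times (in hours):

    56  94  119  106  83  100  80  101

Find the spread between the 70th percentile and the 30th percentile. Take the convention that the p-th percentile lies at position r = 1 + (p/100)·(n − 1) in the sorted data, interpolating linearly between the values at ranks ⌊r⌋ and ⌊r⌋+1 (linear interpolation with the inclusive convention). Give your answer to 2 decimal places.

Sorted: 56, 80, 83, 94, 100, 101, 106, 119.
n = 8.
P30: r = 3.1; ranks 3–4 are 83, 94; interpolating gives 84.1.
P70: r = 5.9; ranks 5–6 are 100, 101; interpolating gives 100.9.
Difference: 100.9 − 84.1 = 16.8.

16.80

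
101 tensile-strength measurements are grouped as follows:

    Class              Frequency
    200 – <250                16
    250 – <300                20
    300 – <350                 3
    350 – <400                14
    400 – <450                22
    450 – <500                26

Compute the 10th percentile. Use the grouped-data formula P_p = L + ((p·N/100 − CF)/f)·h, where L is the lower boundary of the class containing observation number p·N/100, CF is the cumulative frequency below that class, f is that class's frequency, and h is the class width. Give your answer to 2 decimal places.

N = 101; target position k = 10/100 · 101 = 10.1.
Cumulative frequencies: 16, 36, 39, 53, 75, 101.
Observation 10.1 falls in the class 200 – <250.
L = 200, CF = 0, f = 16, h = 50.
P10 = 200 + ((10.1 − 0)/16)·50 = 200 + 31.5625 = 231.562.

231.56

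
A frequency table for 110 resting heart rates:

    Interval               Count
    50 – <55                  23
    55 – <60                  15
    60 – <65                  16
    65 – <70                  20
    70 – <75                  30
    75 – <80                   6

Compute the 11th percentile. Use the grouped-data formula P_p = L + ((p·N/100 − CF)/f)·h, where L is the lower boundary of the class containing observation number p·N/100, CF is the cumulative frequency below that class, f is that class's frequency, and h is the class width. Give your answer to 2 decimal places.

N = 110; target position k = 11/100 · 110 = 12.1.
Cumulative frequencies: 23, 38, 54, 74, 104, 110.
Observation 12.1 falls in the class 50 – <55.
L = 50, CF = 0, f = 23, h = 5.
P11 = 50 + ((12.1 − 0)/23)·5 = 50 + 2.63043 = 52.6304.

52.63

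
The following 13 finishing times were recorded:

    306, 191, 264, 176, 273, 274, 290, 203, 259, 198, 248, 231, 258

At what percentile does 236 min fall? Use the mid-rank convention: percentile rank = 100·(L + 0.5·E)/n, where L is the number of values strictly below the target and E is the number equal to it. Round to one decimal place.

38.5

Sorted: 176, 191, 198, 203, 231, 248, 258, 259, 264, 273, 274, 290, 306.
Count below 236: L = 5; count equal: E = 0; n = 13.
Percentile rank = 100·(5 + 0.5·0)/13 = 100·5/13 = 38.46.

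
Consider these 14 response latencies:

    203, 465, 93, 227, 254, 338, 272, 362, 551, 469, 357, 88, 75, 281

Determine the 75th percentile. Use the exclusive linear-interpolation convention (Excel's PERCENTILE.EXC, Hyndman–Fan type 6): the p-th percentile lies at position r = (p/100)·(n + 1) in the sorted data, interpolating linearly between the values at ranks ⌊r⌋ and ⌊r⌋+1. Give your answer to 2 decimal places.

387.75

Sorted: 75, 88, 93, 203, 227, 254, 272, 281, 338, 357, 362, 465, 469, 551.
n = 14.
r = (75/100)·(14 + 1) = 11.25.
Rank 11 is 362 and rank 12 is 465.
Interpolate: 362 + 0.25·(465 − 362) = 362 + 0.25·103 = 387.75.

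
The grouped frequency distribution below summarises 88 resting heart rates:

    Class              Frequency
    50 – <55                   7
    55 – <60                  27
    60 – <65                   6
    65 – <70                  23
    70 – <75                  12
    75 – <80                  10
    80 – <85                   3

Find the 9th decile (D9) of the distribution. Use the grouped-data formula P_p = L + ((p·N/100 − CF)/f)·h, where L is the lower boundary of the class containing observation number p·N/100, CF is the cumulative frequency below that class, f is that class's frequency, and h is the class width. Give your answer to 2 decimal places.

77.10

N = 88; target position k = 90/100 · 88 = 79.2.
Cumulative frequencies: 7, 34, 40, 63, 75, 85, 88.
Observation 79.2 falls in the class 75 – <80.
L = 75, CF = 75, f = 10, h = 5.
P90 = 75 + ((79.2 − 75)/10)·5 = 75 + 2.1 = 77.1.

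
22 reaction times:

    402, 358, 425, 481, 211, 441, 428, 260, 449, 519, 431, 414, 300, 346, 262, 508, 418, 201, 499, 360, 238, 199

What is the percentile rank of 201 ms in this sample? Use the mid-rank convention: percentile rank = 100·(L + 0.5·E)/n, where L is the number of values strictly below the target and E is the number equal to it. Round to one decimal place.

6.8

Sorted: 199, 201, 211, 238, 260, 262, 300, 346, 358, 360, 402, 414, 418, 425, 428, 431, 441, 449, 481, 499, 508, 519.
Count below 201: L = 1; count equal: E = 1; n = 22.
Percentile rank = 100·(1 + 0.5·1)/22 = 100·1.5/22 = 6.818.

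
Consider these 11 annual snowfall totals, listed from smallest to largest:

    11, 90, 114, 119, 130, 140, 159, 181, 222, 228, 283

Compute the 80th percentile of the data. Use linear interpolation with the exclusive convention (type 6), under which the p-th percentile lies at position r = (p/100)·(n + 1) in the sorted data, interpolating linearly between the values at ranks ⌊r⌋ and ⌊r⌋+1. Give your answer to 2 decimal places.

225.60

n = 11.
r = (80/100)·(11 + 1) = 9.6.
Rank 9 is 222 and rank 10 is 228.
Interpolate: 222 + 0.6·(228 − 222) = 222 + 0.6·6 = 225.6.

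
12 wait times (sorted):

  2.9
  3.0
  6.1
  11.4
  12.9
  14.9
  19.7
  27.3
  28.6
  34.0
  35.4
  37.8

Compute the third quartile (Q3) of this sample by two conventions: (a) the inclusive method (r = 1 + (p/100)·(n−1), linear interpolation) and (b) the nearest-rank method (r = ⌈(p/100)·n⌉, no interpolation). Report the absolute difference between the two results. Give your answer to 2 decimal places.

n = 12.
(a) r = 9.25; between ranks 9 (28.6) and 10 (34.0): 29.95.
(b) the nearest-rank method: rank 9 → 28.6.
|29.95 − 28.6| = 1.35.

1.35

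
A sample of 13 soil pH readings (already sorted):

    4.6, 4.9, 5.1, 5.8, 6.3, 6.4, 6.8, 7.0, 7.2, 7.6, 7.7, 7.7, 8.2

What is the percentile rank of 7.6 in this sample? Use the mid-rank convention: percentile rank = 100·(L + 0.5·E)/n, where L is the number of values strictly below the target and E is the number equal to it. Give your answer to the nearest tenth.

73.1

Count below 7.6: L = 9; count equal: E = 1; n = 13.
Percentile rank = 100·(9 + 0.5·1)/13 = 100·9.5/13 = 73.08.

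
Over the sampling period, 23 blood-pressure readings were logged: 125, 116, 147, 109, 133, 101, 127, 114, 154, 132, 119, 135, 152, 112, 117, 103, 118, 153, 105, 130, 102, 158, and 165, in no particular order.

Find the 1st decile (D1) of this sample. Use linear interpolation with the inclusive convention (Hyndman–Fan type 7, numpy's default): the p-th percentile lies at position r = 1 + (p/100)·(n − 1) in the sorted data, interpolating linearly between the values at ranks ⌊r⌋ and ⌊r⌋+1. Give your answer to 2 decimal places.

103.40

Sorted: 101, 102, 103, 105, 109, 112, 114, 116, 117, 118, 119, 125, 127, 130, 132, 133, 135, 147, 152, 153, 154, 158, 165.
n = 23.
r = 1 + (10/100)·(23 − 1) = 1 + 2.2 = 3.2.
Rank 3 is 103 and rank 4 is 105.
Interpolate: 103 + 0.2·(105 − 103) = 103 + 0.2·2 = 103.4.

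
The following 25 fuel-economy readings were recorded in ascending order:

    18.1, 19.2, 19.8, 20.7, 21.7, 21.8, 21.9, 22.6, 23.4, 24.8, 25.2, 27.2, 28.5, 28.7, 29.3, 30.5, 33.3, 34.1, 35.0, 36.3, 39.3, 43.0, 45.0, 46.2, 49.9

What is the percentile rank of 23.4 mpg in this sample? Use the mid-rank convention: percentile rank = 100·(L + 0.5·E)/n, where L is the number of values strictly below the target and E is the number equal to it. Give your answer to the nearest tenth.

Count below 23.4: L = 8; count equal: E = 1; n = 25.
Percentile rank = 100·(8 + 0.5·1)/25 = 100·8.5/25 = 34.

34.0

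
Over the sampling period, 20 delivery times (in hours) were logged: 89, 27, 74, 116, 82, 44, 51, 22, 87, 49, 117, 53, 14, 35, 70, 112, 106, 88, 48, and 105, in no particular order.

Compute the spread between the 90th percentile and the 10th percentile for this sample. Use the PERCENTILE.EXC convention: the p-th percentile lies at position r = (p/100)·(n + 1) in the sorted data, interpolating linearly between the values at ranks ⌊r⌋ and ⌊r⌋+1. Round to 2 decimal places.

Sorted: 14, 22, 27, 35, 44, 48, 49, 51, 53, 70, 74, 82, 87, 88, 89, 105, 106, 112, 116, 117.
n = 20.
P10: r = 2.1; ranks 2–3 are 22, 27; interpolating gives 22.5.
P90: r = 18.9; ranks 18–19 are 112, 116; interpolating gives 115.6.
Difference: 115.6 − 22.5 = 93.1.

93.10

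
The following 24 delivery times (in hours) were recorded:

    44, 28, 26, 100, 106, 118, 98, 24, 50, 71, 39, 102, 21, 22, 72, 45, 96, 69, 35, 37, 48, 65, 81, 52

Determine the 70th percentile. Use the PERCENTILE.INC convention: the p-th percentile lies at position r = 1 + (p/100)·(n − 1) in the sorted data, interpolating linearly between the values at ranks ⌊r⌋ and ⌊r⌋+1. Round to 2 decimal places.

72.90

Sorted: 21, 22, 24, 26, 28, 35, 37, 39, 44, 45, 48, 50, 52, 65, 69, 71, 72, 81, 96, 98, 100, 102, 106, 118.
n = 24.
r = 1 + (70/100)·(24 − 1) = 1 + 16.1 = 17.1.
Rank 17 is 72 and rank 18 is 81.
Interpolate: 72 + 0.1·(81 − 72) = 72 + 0.1·9 = 72.9.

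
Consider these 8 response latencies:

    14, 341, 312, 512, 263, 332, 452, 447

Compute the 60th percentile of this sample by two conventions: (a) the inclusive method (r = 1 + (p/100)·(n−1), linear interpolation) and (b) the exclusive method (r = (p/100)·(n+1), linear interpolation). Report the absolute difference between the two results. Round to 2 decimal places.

21.20

Sorted: 14, 263, 312, 332, 341, 447, 452, 512.
n = 8.
(a) r = 5.2; between ranks 5 (341) and 6 (447): 362.2.
(b) r = 5.4; between ranks 5 (341) and 6 (447): 383.4.
|362.2 − 383.4| = 21.2.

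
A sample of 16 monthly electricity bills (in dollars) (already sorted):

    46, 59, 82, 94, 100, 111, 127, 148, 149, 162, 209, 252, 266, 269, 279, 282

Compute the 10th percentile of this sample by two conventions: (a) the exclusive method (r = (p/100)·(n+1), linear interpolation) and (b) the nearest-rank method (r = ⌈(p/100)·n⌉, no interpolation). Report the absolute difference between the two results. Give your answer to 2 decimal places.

n = 16.
(a) r = 1.7; between ranks 1 (46) and 2 (59): 55.1.
(b) the nearest-rank method: rank 2 → 59.
|55.1 − 59| = 3.9.

3.90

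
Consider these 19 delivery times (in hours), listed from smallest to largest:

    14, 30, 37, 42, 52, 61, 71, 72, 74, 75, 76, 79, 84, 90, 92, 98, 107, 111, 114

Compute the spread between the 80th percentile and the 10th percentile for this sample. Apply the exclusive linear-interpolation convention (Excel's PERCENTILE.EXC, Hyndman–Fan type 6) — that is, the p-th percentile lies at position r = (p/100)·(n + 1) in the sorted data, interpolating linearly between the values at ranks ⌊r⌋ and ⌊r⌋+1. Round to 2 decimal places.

68.00

n = 19.
P10: r = 2 (integer) → 30.
P80: r = 16 (integer) → 98.
Difference: 98 − 30 = 68.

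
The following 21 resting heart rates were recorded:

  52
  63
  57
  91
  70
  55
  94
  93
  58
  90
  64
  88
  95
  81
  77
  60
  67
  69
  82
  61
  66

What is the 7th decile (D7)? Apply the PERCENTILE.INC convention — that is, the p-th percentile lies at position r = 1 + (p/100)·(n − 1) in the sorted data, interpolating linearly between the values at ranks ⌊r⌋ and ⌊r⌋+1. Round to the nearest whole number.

Sorted: 52, 55, 57, 58, 60, 61, 63, 64, 66, 67, 69, 70, 77, 81, 82, 88, 90, 91, 93, 94, 95.
n = 21.
r = 1 + (70/100)·(21 − 1) = 1 + 14 = 15.
r is an integer, so P70 is the value at rank 15: 82.

82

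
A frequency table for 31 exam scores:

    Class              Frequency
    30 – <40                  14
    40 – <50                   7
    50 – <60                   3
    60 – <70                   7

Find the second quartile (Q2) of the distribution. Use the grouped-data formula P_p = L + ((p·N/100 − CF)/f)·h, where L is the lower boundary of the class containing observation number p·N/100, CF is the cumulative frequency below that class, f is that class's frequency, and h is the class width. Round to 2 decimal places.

42.14

N = 31; target position k = 50/100 · 31 = 15.5.
Cumulative frequencies: 14, 21, 24, 31.
Observation 15.5 falls in the class 40 – <50.
L = 40, CF = 14, f = 7, h = 10.
P50 = 40 + ((15.5 − 14)/7)·10 = 40 + 2.14286 = 42.1429.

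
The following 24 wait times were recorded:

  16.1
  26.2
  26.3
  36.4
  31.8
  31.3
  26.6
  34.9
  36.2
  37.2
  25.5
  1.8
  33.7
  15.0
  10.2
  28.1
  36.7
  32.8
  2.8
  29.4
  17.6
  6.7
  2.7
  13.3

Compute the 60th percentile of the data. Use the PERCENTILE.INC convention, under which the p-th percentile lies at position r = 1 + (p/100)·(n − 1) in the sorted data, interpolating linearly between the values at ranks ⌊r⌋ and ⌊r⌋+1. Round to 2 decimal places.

Sorted: 1.8, 2.7, 2.8, 6.7, 10.2, 13.3, 15.0, 16.1, 17.6, 25.5, 26.2, 26.3, 26.6, 28.1, 29.4, 31.3, 31.8, 32.8, 33.7, 34.9, 36.2, 36.4, 36.7, 37.2.
n = 24.
r = 1 + (60/100)·(24 − 1) = 1 + 13.8 = 14.8.
Rank 14 is 28.1 and rank 15 is 29.4.
Interpolate: 28.1 + 0.8·(29.4 − 28.1) = 28.1 + 0.8·1.3 = 29.14.

29.14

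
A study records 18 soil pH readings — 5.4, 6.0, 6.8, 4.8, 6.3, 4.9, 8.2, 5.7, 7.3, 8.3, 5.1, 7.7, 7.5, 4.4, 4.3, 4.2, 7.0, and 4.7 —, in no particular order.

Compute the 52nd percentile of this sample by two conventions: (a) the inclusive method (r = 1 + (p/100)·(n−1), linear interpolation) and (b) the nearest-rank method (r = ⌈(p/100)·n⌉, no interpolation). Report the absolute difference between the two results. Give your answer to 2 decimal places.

0.05

Sorted: 4.2, 4.3, 4.4, 4.7, 4.8, 4.9, 5.1, 5.4, 5.7, 6.0, 6.3, 6.8, 7.0, 7.3, 7.5, 7.7, 8.2, 8.3.
n = 18.
(a) r = 9.84; between ranks 9 (5.7) and 10 (6.0): 5.952.
(b) the nearest-rank method: rank 10 → 6.
|5.952 − 6| = 0.048.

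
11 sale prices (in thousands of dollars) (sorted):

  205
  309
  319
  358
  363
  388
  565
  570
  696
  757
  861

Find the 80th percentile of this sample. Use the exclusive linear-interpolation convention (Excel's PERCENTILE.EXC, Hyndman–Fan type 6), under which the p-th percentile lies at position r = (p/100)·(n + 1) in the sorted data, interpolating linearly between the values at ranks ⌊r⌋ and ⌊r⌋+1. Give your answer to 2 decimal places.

n = 11.
r = (80/100)·(11 + 1) = 9.6.
Rank 9 is 696 and rank 10 is 757.
Interpolate: 696 + 0.6·(757 − 696) = 696 + 0.6·61 = 732.6.

732.60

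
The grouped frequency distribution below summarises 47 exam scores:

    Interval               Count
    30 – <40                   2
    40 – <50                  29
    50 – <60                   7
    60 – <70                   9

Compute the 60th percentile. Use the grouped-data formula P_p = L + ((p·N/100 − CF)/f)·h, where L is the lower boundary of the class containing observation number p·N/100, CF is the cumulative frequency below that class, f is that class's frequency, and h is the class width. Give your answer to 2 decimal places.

N = 47; target position k = 60/100 · 47 = 28.2.
Cumulative frequencies: 2, 31, 38, 47.
Observation 28.2 falls in the class 40 – <50.
L = 40, CF = 2, f = 29, h = 10.
P60 = 40 + ((28.2 − 2)/29)·10 = 40 + 9.03448 = 49.0345.

49.03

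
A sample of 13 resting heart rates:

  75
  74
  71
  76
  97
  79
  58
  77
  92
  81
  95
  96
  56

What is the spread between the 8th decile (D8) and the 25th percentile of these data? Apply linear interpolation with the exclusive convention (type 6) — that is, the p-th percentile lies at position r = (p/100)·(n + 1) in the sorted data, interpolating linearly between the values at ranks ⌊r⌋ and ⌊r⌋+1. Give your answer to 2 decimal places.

22.70

Sorted: 56, 58, 71, 74, 75, 76, 77, 79, 81, 92, 95, 96, 97.
n = 13.
P25: r = 3.5; ranks 3–4 are 71, 74; interpolating gives 72.5.
P80: r = 11.2; ranks 11–12 are 95, 96; interpolating gives 95.2.
Difference: 95.2 − 72.5 = 22.7.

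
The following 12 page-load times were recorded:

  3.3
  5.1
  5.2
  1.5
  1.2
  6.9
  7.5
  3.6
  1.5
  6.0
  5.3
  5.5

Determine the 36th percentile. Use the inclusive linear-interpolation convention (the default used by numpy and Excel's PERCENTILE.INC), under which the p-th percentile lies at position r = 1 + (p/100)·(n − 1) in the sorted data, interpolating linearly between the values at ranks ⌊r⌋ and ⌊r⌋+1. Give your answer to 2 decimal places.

3.59

Sorted: 1.2, 1.5, 1.5, 3.3, 3.6, 5.1, 5.2, 5.3, 5.5, 6.0, 6.9, 7.5.
n = 12.
r = 1 + (36/100)·(12 − 1) = 1 + 3.96 = 4.96.
Rank 4 is 3.3 and rank 5 is 3.6.
Interpolate: 3.3 + 0.96·(3.6 − 3.3) = 3.3 + 0.96·0.3 = 3.588.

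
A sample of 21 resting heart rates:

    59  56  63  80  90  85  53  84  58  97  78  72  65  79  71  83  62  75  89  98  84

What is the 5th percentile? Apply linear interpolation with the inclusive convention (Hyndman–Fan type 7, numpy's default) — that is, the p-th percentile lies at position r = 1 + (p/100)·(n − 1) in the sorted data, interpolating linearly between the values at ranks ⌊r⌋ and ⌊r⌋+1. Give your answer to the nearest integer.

56

Sorted: 53, 56, 58, 59, 62, 63, 65, 71, 72, 75, 78, 79, 80, 83, 84, 84, 85, 89, 90, 97, 98.
n = 21.
r = 1 + (5/100)·(21 − 1) = 1 + 1 = 2.
r is an integer, so P5 is the value at rank 2: 56.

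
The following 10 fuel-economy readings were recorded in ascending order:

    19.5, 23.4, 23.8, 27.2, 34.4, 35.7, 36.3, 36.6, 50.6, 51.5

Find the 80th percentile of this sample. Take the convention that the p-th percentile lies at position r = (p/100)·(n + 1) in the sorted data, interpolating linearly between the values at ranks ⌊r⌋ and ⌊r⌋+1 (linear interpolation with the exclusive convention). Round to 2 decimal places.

47.80

n = 10.
r = (80/100)·(10 + 1) = 8.8.
Rank 8 is 36.6 and rank 9 is 50.6.
Interpolate: 36.6 + 0.8·(50.6 − 36.6) = 36.6 + 0.8·14 = 47.8.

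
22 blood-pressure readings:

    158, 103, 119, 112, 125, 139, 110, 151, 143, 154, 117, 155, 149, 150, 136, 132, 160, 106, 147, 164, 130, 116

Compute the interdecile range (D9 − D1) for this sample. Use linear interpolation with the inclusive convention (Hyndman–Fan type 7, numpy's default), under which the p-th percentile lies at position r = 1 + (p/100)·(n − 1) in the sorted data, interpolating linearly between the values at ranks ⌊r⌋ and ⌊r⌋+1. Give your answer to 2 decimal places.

Sorted: 103, 106, 110, 112, 116, 117, 119, 125, 130, 132, 136, 139, 143, 147, 149, 150, 151, 154, 155, 158, 160, 164.
n = 22.
P10: r = 3.1; ranks 3–4 are 110, 112; interpolating gives 110.2.
P90: r = 19.9; ranks 19–20 are 155, 158; interpolating gives 157.7.
Difference: 157.7 − 110.2 = 47.5.

47.50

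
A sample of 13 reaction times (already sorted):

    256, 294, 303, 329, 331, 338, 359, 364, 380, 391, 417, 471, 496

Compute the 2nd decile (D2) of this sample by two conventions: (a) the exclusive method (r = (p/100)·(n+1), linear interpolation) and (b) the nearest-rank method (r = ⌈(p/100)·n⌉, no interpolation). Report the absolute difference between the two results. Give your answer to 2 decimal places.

n = 13.
(a) r = 2.8; between ranks 2 (294) and 3 (303): 301.2.
(b) the nearest-rank method: rank 3 → 303.
|301.2 − 303| = 1.8.

1.80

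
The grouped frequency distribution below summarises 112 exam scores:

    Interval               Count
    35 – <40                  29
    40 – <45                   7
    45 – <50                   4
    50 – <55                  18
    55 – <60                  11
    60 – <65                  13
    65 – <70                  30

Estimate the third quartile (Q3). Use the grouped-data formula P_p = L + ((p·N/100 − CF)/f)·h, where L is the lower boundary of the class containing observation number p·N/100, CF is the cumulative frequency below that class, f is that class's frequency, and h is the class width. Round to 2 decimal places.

N = 112; target position k = 75/100 · 112 = 84.
Cumulative frequencies: 29, 36, 40, 58, 69, 82, 112.
Observation 84 falls in the class 65 – <70.
L = 65, CF = 82, f = 30, h = 5.
P75 = 65 + ((84 − 82)/30)·5 = 65 + 0.333333 = 65.3333.

65.33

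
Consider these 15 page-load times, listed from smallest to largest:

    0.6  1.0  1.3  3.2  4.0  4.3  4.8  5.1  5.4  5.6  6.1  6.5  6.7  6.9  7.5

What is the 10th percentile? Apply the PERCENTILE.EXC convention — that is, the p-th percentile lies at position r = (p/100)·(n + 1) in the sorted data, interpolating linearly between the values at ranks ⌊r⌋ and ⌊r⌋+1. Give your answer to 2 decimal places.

n = 15.
r = (10/100)·(15 + 1) = 1.6.
Rank 1 is 0.6 and rank 2 is 1.0.
Interpolate: 0.6 + 0.6·(1.0 − 0.6) = 0.6 + 0.6·0.4 = 0.84.

0.84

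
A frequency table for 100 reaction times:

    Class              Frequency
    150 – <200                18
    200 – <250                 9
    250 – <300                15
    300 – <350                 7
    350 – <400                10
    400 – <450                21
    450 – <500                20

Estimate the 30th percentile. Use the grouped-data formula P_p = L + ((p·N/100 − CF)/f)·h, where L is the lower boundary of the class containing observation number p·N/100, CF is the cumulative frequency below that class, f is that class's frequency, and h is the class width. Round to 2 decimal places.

N = 100; target position k = 30/100 · 100 = 30.
Cumulative frequencies: 18, 27, 42, 49, 59, 80, 100.
Observation 30 falls in the class 250 – <300.
L = 250, CF = 27, f = 15, h = 50.
P30 = 250 + ((30 − 27)/15)·50 = 250 + 10 = 260.

260.00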